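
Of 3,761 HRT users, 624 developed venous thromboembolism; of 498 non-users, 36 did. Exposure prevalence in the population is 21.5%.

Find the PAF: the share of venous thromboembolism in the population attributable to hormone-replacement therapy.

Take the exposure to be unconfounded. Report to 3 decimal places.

PAF ≈ 0.218

p₁ = P(outcome | exposed) = 624/3761 = 0.16591
p₀ = P(outcome | unexposed) = 36/498 = 0.072289
Overall risk P(Y=1) = π·p₁ + (1−π)·p₀ = 0.215×0.16591 + 0.785×0.072289 = 0.092418.
Under exogeneity, PAF = [P(Y=1) − p₀] / P(Y=1).
PAF = (0.092418 − 0.072289) / 0.092418 ≈ 0.2178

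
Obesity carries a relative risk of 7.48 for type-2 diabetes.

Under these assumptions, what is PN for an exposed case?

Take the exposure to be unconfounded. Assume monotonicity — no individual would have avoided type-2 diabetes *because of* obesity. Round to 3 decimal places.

Under exogeneity and monotonicity, PN = (RR − 1) / RR = 1 − 1/RR.
PN = (7.48 − 1) / 7.48 = 6.48 / 7.48 ≈ 0.8663

PN ≈ 0.866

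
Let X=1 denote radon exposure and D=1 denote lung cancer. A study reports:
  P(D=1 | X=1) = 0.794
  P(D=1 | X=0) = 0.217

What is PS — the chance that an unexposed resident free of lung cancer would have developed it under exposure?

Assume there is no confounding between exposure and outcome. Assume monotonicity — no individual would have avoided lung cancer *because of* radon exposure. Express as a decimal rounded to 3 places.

Let p₁ = 0.794, p₀ = 0.217.
Under exogeneity and monotonicity, PS = (p₁ − p₀) / (1 − p₀).
PS = (0.794 − 0.217) / (1 − 0.217) = 0.577 / 0.783 ≈ 0.7369

PS ≈ 0.737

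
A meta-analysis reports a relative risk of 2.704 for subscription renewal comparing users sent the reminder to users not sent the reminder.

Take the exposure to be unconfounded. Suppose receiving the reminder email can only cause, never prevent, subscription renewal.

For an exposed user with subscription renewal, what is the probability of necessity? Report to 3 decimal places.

Under exogeneity and monotonicity, PN = (RR − 1) / RR = 1 − 1/RR.
PN = (2.704 − 1) / 2.704 = 1.704 / 2.704 ≈ 0.6302

PN ≈ 0.630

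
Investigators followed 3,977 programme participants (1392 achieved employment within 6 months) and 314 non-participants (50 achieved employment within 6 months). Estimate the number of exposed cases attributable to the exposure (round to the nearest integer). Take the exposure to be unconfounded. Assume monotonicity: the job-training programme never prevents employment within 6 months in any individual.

p₁ = P(outcome | exposed) = 1392/3977 = 0.35001
p₀ = P(outcome | unexposed) = 50/314 = 0.15924
PN = (p₁ − p₀)/p₁ = (0.35001 − 0.15924) / 0.35001 ≈ 0.54506.
Attributable cases ≈ PN × (exposed cases) = 0.54506 × 1392 ≈ 758.72.

about 759 cases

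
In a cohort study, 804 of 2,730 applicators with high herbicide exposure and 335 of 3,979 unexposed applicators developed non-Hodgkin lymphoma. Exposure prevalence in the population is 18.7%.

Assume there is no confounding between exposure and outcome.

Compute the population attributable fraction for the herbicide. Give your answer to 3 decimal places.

p₁ = P(outcome | exposed) = 804/2730 = 0.29451
p₀ = P(outcome | unexposed) = 335/3979 = 0.084192
Overall risk P(Y=1) = π·p₁ + (1−π)·p₀ = 0.187×0.29451 + 0.813×0.084192 = 0.12352.
Under exogeneity, PAF = [P(Y=1) − p₀] / P(Y=1).
PAF = (0.12352 − 0.084192) / 0.12352 ≈ 0.3184

PAF ≈ 0.318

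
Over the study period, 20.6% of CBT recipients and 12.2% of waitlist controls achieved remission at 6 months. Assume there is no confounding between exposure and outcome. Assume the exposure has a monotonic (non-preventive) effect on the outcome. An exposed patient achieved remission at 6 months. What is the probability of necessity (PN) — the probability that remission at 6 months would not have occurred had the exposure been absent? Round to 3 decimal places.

p₁ = 0.206, p₀ = 0.122.
Under exogeneity and monotonicity, PN = (p₁ − p₀) / p₁.
PN = (0.206 − 0.122) / 0.206 = 0.084 / 0.206 ≈ 0.4078

PN ≈ 0.408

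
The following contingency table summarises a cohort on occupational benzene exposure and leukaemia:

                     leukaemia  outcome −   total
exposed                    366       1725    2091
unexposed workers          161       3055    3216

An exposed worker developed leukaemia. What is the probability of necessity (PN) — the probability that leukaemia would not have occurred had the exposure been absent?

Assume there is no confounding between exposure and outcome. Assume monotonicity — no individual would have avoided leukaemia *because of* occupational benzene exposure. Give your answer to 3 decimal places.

p₁ = P(outcome | exposed) = 366/2091 = 0.17504
p₀ = P(outcome | unexposed) = 161/3216 = 0.050062
Under exogeneity and monotonicity, PN = (p₁ − p₀)/p₁.
PN = (0.17504 − 0.050062) / 0.17504 ≈ 0.7140

PN ≈ 0.714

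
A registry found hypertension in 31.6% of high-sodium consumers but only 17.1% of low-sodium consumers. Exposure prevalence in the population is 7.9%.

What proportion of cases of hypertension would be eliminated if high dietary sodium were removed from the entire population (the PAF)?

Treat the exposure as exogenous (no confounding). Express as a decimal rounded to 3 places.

PAF ≈ 0.063

p₁ = 0.316, p₀ = 0.171.
Overall risk P(Y=1) = π·p₁ + (1−π)·p₀ = 0.079×0.316 + 0.921×0.171 = 0.18246.
Under exogeneity, PAF = [P(Y=1) − p₀] / P(Y=1).
PAF = (0.18246 − 0.171) / 0.18246 ≈ 0.0628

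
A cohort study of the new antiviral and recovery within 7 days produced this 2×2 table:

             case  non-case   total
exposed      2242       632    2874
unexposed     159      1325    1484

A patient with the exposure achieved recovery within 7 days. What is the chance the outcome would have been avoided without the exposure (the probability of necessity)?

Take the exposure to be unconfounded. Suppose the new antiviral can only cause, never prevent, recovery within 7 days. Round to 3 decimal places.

p₁ = P(outcome | exposed) = 2242/2874 = 0.7801
p₀ = P(outcome | unexposed) = 159/1484 = 0.10714
Under exogeneity and monotonicity, PN = (p₁ − p₀)/p₁.
PN = (0.7801 − 0.10714) / 0.7801 ≈ 0.8627

PN ≈ 0.863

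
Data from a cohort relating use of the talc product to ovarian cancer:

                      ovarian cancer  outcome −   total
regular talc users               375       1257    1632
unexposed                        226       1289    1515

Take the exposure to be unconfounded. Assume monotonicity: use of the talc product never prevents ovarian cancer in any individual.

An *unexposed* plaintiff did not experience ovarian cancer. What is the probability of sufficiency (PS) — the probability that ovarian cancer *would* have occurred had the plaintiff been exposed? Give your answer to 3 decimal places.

p₁ = P(outcome | exposed) = 375/1632 = 0.22978
p₀ = P(outcome | unexposed) = 226/1515 = 0.14917
Under exogeneity and monotonicity, PS = (p₁ − p₀) / (1 − p₀).
PS = (0.22978 − 0.14917) / (1 − 0.14917) = 0.080604 / 0.85083 ≈ 0.0947

PS ≈ 0.095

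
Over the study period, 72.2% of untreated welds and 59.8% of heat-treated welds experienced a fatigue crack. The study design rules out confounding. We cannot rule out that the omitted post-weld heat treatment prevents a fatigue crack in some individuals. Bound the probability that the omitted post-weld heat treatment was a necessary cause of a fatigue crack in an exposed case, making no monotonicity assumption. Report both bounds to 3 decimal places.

0.172 ≤ PN ≤ 0.557

p₁ = 0.722, p₀ = 0.598.
Under exogeneity alone the bounds on PN are max{0,(p₁−p₀)/p₁} ≤ PN ≤ min{1,(1−p₀)/p₁}.
  lower = (p₁ − p₀)/p₁ = 0.124 / 0.722 ≈ 0.1717
  upper = min{1, (1 − p₀)/p₁} = 0.402 / 0.722 ≈ 0.5568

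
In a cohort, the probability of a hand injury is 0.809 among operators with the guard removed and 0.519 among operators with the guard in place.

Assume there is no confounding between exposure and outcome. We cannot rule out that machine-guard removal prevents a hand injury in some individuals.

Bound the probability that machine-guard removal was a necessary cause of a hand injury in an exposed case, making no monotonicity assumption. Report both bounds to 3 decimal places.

0.358 ≤ PN ≤ 0.595

Let p₁ = 0.809, p₀ = 0.519.
Under exogeneity alone the bounds on PN are max{0,(p₁−p₀)/p₁} ≤ PN ≤ min{1,(1−p₀)/p₁}.
  lower = (p₁ − p₀)/p₁ = 0.29 / 0.809 ≈ 0.3585
  upper = min{1, (1 − p₀)/p₁} = 0.481 / 0.809 ≈ 0.5946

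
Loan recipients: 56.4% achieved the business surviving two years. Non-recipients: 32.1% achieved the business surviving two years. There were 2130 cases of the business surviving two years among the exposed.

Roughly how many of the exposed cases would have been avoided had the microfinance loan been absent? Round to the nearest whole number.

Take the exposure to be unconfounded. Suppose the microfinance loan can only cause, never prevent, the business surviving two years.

about 918 cases

p₁ = 0.564, p₀ = 0.321.
PN = (p₁ − p₀)/p₁ = (0.564 − 0.321) / 0.564 ≈ 0.43085.
Attributable cases ≈ PN × (exposed cases) = 0.43085 × 2130 ≈ 917.71.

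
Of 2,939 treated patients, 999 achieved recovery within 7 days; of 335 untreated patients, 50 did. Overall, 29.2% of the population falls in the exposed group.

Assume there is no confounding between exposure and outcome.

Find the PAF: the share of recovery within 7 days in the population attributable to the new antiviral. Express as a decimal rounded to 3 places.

p₁ = P(outcome | exposed) = 999/2939 = 0.33991
p₀ = P(outcome | unexposed) = 50/335 = 0.14925
Overall risk P(Y=1) = π·p₁ + (1−π)·p₀ = 0.292×0.33991 + 0.708×0.14925 = 0.20493.
Under exogeneity, PAF = [P(Y=1) − p₀] / P(Y=1).
PAF = (0.20493 − 0.14925) / 0.20493 ≈ 0.2717

PAF ≈ 0.272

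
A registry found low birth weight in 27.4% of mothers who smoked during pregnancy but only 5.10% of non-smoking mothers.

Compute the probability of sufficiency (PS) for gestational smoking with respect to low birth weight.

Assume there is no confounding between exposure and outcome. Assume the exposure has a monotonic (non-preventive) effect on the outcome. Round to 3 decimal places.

p₁ = 0.274, p₀ = 0.051.
Under exogeneity and monotonicity, PS = (p₁ − p₀) / (1 − p₀).
PS = (0.274 − 0.051) / (1 − 0.051) = 0.223 / 0.949 ≈ 0.2350

PS ≈ 0.235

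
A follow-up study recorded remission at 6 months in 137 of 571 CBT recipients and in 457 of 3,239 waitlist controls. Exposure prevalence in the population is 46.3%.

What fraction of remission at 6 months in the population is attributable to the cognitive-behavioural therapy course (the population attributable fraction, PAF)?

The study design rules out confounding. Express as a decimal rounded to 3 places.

PAF ≈ 0.245

p₁ = P(outcome | exposed) = 137/571 = 0.23993
p₀ = P(outcome | unexposed) = 457/3239 = 0.14109
Overall risk P(Y=1) = π·p₁ + (1−π)·p₀ = 0.463×0.23993 + 0.537×0.14109 = 0.18685.
Under exogeneity, PAF = [P(Y=1) − p₀] / P(Y=1).
PAF = (0.18685 − 0.14109) / 0.18685 ≈ 0.2449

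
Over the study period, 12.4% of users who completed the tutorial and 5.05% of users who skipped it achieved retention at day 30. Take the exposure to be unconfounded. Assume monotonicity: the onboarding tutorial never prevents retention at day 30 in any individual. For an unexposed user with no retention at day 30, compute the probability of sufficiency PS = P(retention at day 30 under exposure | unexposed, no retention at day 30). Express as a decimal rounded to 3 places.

p₁ = 0.124, p₀ = 0.0505.
Under exogeneity and monotonicity, PS = (p₁ − p₀) / (1 − p₀).
PS = (0.124 − 0.0505) / (1 − 0.0505) = 0.0735 / 0.9495 ≈ 0.0774

PS ≈ 0.077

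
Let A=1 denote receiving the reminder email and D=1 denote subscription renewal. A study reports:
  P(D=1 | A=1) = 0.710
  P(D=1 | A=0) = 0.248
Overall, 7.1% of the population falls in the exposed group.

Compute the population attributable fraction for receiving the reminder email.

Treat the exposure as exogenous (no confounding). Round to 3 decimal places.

PAF ≈ 0.117

Let p₁ = 0.71, p₀ = 0.248.
Overall risk P(Y=1) = π·p₁ + (1−π)·p₀ = 0.071×0.71 + 0.929×0.248 = 0.2808.
Under exogeneity, PAF = [P(Y=1) − p₀] / P(Y=1).
PAF = (0.2808 − 0.248) / 0.2808 ≈ 0.1168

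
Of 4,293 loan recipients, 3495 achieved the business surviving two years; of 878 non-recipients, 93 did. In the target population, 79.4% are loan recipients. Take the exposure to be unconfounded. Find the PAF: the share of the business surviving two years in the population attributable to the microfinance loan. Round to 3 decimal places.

p₁ = P(outcome | exposed) = 3495/4293 = 0.81412
p₀ = P(outcome | unexposed) = 93/878 = 0.10592
Overall risk P(Y=1) = π·p₁ + (1−π)·p₀ = 0.794×0.81412 + 0.206×0.10592 = 0.66823.
Under exogeneity, PAF = [P(Y=1) − p₀] / P(Y=1).
PAF = (0.66823 − 0.10592) / 0.66823 ≈ 0.8415

PAF ≈ 0.841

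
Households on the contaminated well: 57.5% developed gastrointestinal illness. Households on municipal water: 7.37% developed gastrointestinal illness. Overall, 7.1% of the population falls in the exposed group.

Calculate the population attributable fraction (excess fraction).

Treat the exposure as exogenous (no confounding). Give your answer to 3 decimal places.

p₁ = 0.575, p₀ = 0.0737.
Overall risk P(Y=1) = π·p₁ + (1−π)·p₀ = 0.071×0.575 + 0.929×0.0737 = 0.10929.
Under exogeneity, PAF = [P(Y=1) − p₀] / P(Y=1).
PAF = (0.10929 − 0.0737) / 0.10929 ≈ 0.3257

PAF ≈ 0.326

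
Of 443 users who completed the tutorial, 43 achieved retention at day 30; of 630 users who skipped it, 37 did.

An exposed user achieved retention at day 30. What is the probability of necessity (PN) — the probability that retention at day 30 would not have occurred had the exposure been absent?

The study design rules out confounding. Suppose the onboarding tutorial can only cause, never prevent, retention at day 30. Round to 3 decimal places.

PN ≈ 0.395

p₁ = P(outcome | exposed) = 43/443 = 0.097065
p₀ = P(outcome | unexposed) = 37/630 = 0.05873
Under exogeneity and monotonicity, PN = (p₁ − p₀) / p₁.
PN = (0.097065 − 0.05873) / 0.097065 = 0.038335 / 0.097065 ≈ 0.3949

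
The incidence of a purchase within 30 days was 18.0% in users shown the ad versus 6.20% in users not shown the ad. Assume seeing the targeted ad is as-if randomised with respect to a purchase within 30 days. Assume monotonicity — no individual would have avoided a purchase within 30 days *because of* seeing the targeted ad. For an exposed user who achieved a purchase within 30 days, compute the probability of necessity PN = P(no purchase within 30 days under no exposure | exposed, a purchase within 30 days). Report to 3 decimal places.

p₁ = 0.18, p₀ = 0.062.
Under exogeneity and monotonicity, PN = (p₁ − p₀) / p₁.
PN = (0.18 − 0.062) / 0.18 = 0.118 / 0.18 ≈ 0.6556

PN ≈ 0.656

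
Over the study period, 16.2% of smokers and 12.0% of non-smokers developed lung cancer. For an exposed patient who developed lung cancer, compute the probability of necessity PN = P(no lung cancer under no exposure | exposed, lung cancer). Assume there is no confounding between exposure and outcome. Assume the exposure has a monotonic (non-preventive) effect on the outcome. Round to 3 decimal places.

PN ≈ 0.259

p₁ = 0.162, p₀ = 0.12.
Under exogeneity and monotonicity, PN = (p₁ − p₀) / p₁.
PN = (0.162 − 0.12) / 0.162 = 0.042 / 0.162 ≈ 0.2593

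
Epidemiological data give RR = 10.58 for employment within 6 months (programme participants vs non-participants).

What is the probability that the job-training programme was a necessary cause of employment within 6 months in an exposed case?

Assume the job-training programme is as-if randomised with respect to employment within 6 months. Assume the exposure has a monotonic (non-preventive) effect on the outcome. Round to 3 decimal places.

Under exogeneity and monotonicity, PN = (RR − 1) / RR = 1 − 1/RR.
PN = (10.58 − 1) / 10.58 = 9.58 / 10.58 ≈ 0.9055

PN ≈ 0.905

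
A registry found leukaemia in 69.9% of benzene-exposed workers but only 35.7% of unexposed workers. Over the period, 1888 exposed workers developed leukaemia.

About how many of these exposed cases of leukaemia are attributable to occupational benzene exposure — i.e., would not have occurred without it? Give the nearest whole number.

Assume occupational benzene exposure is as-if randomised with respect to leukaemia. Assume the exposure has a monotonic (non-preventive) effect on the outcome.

p₁ = 0.699, p₀ = 0.357.
PN = (p₁ − p₀)/p₁ = (0.699 − 0.357) / 0.699 ≈ 0.48927.
Attributable cases ≈ PN × (exposed cases) = 0.48927 × 1888 ≈ 923.74.

about 924 cases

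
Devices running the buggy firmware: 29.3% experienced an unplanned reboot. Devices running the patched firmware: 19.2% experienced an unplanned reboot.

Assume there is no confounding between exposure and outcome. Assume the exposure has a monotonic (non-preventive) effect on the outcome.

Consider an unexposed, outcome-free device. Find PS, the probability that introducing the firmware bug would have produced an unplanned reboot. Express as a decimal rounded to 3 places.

p₁ = 0.293, p₀ = 0.192.
Under exogeneity and monotonicity, PS = (p₁ − p₀) / (1 − p₀).
PS = (0.293 − 0.192) / (1 − 0.192) = 0.101 / 0.808 ≈ 0.1250

PS ≈ 0.125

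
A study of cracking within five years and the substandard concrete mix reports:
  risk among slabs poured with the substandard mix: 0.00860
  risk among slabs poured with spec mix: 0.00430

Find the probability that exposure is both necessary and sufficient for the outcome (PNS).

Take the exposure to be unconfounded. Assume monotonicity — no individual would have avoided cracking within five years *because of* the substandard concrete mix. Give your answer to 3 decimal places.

PNS ≈ 0.004

Let p₁ = 0.0086, p₀ = 0.0043.
Under exogeneity and monotonicity, PNS = p₁ − p₀.
PNS = 0.0086 − 0.0043 = 0.0043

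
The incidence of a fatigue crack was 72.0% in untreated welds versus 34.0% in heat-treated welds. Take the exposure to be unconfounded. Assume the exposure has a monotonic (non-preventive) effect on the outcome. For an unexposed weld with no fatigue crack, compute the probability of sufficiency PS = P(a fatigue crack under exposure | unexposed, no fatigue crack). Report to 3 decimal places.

PS ≈ 0.576

p₁ = 0.72, p₀ = 0.34.
Under exogeneity and monotonicity, PS = (p₁ − p₀) / (1 − p₀).
PS = (0.72 − 0.34) / (1 − 0.34) = 0.38 / 0.66 ≈ 0.5758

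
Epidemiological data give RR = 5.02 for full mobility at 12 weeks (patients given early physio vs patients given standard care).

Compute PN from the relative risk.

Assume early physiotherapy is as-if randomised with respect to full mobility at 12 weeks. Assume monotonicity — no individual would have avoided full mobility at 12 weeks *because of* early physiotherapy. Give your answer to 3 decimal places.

Under exogeneity and monotonicity, PN = (RR − 1) / RR = 1 − 1/RR.
PN = (5.02 − 1) / 5.02 = 4.02 / 5.02 ≈ 0.8008

PN ≈ 0.801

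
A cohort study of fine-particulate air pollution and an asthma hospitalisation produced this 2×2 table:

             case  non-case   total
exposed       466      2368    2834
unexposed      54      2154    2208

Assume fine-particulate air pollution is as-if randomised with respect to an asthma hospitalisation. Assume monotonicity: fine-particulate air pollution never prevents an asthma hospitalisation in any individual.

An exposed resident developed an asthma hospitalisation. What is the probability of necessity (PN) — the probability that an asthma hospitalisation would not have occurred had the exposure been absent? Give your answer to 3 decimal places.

p₁ = P(outcome | exposed) = 466/2834 = 0.16443
p₀ = P(outcome | unexposed) = 54/2208 = 0.024457
Under exogeneity and monotonicity, PN = (p₁ − p₀)/p₁.
PN = (0.16443 − 0.024457) / 0.16443 ≈ 0.8513

PN ≈ 0.851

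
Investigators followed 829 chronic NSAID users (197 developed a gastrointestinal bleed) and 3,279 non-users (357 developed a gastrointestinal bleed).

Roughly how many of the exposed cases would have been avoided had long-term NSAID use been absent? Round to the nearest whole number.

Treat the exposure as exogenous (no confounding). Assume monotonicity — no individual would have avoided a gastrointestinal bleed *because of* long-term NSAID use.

about 107 cases

p₁ = P(outcome | exposed) = 197/829 = 0.23764
p₀ = P(outcome | unexposed) = 357/3279 = 0.10887
PN = (p₁ − p₀)/p₁ = (0.23764 − 0.10887) / 0.23764 ≈ 0.54184.
Attributable cases ≈ PN × (exposed cases) = 0.54184 × 197 ≈ 106.74.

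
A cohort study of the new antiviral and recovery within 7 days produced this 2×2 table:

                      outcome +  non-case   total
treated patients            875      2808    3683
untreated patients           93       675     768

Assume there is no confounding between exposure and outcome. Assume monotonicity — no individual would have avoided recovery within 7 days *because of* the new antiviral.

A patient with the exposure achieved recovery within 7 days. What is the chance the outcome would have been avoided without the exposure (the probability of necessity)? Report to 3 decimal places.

p₁ = P(outcome | exposed) = 875/3683 = 0.23758
p₀ = P(outcome | unexposed) = 93/768 = 0.12109
Under exogeneity and monotonicity, PN = (p₁ − p₀) / p₁.
PN = (0.23758 − 0.12109) / 0.23758 = 0.11648 / 0.23758 ≈ 0.4903

PN ≈ 0.490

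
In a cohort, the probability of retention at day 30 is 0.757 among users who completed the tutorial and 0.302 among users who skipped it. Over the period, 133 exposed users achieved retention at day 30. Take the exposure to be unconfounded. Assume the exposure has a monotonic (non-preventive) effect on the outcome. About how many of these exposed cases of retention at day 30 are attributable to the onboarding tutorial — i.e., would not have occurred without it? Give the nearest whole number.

about 80 cases

Let p₁ = 0.757, p₀ = 0.302.
PN = (p₁ − p₀)/p₁ = (0.757 − 0.302) / 0.757 ≈ 0.60106.
Attributable cases ≈ PN × (exposed cases) = 0.60106 × 133 ≈ 79.94.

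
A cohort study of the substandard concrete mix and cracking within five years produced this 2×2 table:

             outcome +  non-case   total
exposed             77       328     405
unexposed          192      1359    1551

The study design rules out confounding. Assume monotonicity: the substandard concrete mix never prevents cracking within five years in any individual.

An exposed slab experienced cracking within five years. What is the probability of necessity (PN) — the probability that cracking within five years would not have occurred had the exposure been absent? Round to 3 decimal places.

PN ≈ 0.349

p₁ = P(outcome | exposed) = 77/405 = 0.19012
p₀ = P(outcome | unexposed) = 192/1551 = 0.12379
Under exogeneity and monotonicity, PN = (p₁ − p₀) / p₁.
PN = (0.19012 − 0.12379) / 0.19012 = 0.066332 / 0.19012 ≈ 0.3489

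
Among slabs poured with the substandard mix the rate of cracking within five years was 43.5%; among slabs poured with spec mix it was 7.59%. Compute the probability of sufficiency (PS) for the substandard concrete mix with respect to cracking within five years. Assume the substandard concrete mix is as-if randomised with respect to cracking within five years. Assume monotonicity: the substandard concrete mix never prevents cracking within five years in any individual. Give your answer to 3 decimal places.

PS ≈ 0.389

p₁ = 0.435, p₀ = 0.0759.
Under exogeneity and monotonicity, PS = (p₁ − p₀) / (1 − p₀).
PS = (0.435 − 0.0759) / (1 − 0.0759) = 0.3591 / 0.9241 ≈ 0.3886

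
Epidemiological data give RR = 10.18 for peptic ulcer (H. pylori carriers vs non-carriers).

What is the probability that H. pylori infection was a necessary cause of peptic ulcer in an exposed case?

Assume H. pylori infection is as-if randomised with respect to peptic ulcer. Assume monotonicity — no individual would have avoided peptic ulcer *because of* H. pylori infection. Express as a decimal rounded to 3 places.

Under exogeneity and monotonicity, PN = (RR − 1) / RR = 1 − 1/RR.
PN = (10.18 − 1) / 10.18 = 9.18 / 10.18 ≈ 0.9018

PN ≈ 0.902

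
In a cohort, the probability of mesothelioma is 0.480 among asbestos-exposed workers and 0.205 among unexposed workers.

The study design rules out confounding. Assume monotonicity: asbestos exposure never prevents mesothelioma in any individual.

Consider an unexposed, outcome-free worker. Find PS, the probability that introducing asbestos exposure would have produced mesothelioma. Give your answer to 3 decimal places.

PS ≈ 0.346

Let p₁ = 0.48, p₀ = 0.205.
Under exogeneity and monotonicity, PS = (p₁ − p₀) / (1 − p₀).
PS = (0.48 − 0.205) / (1 − 0.205) = 0.275 / 0.795 ≈ 0.3459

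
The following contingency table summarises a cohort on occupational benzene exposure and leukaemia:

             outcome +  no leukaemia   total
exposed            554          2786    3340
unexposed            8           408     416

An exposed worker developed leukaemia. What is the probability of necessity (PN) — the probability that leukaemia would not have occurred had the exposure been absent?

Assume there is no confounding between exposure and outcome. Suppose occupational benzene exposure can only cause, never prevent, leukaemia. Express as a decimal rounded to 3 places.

p₁ = P(outcome | exposed) = 554/3340 = 0.16587
p₀ = P(outcome | unexposed) = 8/416 = 0.019231
Under exogeneity and monotonicity, PN = (p₁ − p₀) / p₁.
PN = (0.16587 − 0.019231) / 0.16587 = 0.14664 / 0.16587 ≈ 0.8841

PN ≈ 0.884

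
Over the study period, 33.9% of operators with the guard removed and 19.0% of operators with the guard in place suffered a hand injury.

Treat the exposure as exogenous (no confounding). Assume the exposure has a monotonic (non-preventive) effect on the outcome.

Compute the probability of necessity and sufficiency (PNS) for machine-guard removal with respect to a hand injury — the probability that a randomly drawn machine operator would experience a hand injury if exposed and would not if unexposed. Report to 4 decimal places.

PNS ≈ 0.1490

p₁ = 0.339, p₀ = 0.19.
Under exogeneity and monotonicity, PNS = p₁ − p₀.
PNS = 0.339 − 0.19 = 0.149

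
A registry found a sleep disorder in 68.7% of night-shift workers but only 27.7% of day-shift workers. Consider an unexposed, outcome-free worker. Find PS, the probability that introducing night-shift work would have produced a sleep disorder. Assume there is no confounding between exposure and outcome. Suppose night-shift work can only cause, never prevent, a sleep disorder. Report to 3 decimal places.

PS ≈ 0.567

p₁ = 0.687, p₀ = 0.277.
Under exogeneity and monotonicity, PS = (p₁ − p₀) / (1 − p₀).
PS = (0.687 − 0.277) / (1 − 0.277) = 0.41 / 0.723 ≈ 0.5671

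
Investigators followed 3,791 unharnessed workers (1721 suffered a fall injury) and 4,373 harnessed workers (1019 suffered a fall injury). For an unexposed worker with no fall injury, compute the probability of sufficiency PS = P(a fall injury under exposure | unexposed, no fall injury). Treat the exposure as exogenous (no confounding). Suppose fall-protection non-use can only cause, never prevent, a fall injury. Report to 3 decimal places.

p₁ = P(outcome | exposed) = 1721/3791 = 0.45397
p₀ = P(outcome | unexposed) = 1019/4373 = 0.23302
Under exogeneity and monotonicity, PS = (p₁ − p₀) / (1 − p₀).
PS = (0.45397 − 0.23302) / (1 − 0.23302) = 0.22095 / 0.76698 ≈ 0.2881

PS ≈ 0.288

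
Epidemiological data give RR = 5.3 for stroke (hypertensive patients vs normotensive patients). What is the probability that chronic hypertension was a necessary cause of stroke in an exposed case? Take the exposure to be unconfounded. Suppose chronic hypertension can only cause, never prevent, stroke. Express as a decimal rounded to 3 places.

PN ≈ 0.811

Under exogeneity and monotonicity, PN = (RR − 1) / RR = 1 − 1/RR.
PN = (5.3 − 1) / 5.3 = 4.3 / 5.3 ≈ 0.8113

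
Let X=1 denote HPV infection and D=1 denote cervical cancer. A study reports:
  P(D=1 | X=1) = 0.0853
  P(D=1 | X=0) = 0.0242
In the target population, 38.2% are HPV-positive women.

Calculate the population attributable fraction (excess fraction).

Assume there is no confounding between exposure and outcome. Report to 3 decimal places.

Let p₁ = 0.0853, p₀ = 0.0242.
Overall risk P(Y=1) = π·p₁ + (1−π)·p₀ = 0.382×0.0853 + 0.618×0.0242 = 0.04754.
Under exogeneity, PAF = [P(Y=1) − p₀] / P(Y=1).
PAF = (0.04754 − 0.0242) / 0.04754 ≈ 0.4910

PAF ≈ 0.491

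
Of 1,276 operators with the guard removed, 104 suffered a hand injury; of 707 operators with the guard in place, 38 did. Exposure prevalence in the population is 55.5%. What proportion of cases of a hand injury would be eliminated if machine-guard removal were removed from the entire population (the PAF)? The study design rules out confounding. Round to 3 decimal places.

p₁ = P(outcome | exposed) = 104/1276 = 0.081505
p₀ = P(outcome | unexposed) = 38/707 = 0.053748
Overall risk P(Y=1) = π·p₁ + (1−π)·p₀ = 0.555×0.081505 + 0.445×0.053748 = 0.069153.
Under exogeneity, PAF = [P(Y=1) − p₀] / P(Y=1).
PAF = (0.069153 − 0.053748) / 0.069153 ≈ 0.2228

PAF ≈ 0.223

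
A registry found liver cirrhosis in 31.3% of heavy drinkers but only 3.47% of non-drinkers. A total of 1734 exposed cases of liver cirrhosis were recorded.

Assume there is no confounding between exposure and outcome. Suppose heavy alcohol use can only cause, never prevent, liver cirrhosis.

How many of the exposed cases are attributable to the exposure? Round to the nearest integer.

p₁ = 0.313, p₀ = 0.0347.
PN = (p₁ − p₀)/p₁ = (0.313 − 0.0347) / 0.313 ≈ 0.88914.
Attributable cases ≈ PN × (exposed cases) = 0.88914 × 1734 ≈ 1541.76.

about 1542 cases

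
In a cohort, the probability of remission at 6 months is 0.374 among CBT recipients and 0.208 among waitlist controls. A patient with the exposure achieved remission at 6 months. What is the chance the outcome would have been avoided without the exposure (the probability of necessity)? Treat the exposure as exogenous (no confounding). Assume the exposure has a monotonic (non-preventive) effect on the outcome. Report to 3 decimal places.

Let p₁ = 0.374, p₀ = 0.208.
Under exogeneity and monotonicity, PN = (p₁ − p₀) / p₁.
PN = (0.374 − 0.208) / 0.374 = 0.166 / 0.374 ≈ 0.4439

PN ≈ 0.444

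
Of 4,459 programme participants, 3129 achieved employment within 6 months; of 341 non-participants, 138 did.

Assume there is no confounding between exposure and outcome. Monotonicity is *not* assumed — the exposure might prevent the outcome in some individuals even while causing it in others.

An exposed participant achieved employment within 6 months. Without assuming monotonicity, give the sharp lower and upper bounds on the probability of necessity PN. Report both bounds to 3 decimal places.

0.423 ≤ PN ≤ 0.848

p₁ = P(outcome | exposed) = 3129/4459 = 0.70173
p₀ = P(outcome | unexposed) = 138/341 = 0.40469
Under exogeneity alone the bounds on PN are max{0,(p₁−p₀)/p₁} ≤ PN ≤ min{1,(1−p₀)/p₁}.
  lower = (p₁ − p₀)/p₁ = 0.29703 / 0.70173 ≈ 0.4233
  upper = min{1, (1 − p₀)/p₁} = 0.59531 / 0.70173 ≈ 0.8483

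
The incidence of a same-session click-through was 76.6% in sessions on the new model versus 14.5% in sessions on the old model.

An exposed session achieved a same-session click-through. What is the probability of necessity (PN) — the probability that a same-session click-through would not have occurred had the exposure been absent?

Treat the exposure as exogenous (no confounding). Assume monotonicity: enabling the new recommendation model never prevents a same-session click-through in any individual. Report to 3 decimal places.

p₁ = 0.766, p₀ = 0.145.
Under exogeneity and monotonicity, PN = (p₁ − p₀) / p₁.
PN = (0.766 − 0.145) / 0.766 = 0.621 / 0.766 ≈ 0.8107

PN ≈ 0.811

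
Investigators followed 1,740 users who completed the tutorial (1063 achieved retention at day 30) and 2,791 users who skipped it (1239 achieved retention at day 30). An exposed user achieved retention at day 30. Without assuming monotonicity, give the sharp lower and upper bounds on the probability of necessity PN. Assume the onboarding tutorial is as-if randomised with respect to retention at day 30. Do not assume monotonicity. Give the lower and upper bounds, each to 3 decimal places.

0.273 ≤ PN ≤ 0.910

p₁ = P(outcome | exposed) = 1063/1740 = 0.61092
p₀ = P(outcome | unexposed) = 1239/2791 = 0.44393
Under exogeneity alone the bounds on PN are max{0,(p₁−p₀)/p₁} ≤ PN ≤ min{1,(1−p₀)/p₁}.
  lower = (p₁ − p₀)/p₁ = 0.16699 / 0.61092 ≈ 0.2733
  upper = min{1, (1 − p₀)/p₁} = 0.55607 / 0.61092 ≈ 0.9102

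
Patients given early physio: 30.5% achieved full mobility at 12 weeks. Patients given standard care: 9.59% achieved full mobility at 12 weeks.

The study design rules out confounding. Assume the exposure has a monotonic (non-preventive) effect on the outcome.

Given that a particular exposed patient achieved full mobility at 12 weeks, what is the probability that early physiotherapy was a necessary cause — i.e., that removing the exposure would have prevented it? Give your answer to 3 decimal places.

p₁ = 0.305, p₀ = 0.0959.
Under exogeneity and monotonicity, PN = (p₁ − p₀) / p₁.
PN = (0.305 − 0.0959) / 0.305 = 0.2091 / 0.305 ≈ 0.6856

PN ≈ 0.686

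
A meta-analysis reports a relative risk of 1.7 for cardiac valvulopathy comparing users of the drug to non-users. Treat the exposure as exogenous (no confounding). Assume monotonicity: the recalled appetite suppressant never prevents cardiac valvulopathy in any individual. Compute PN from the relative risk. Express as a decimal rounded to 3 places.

Under exogeneity and monotonicity, PN = (RR − 1) / RR = 1 − 1/RR.
PN = (1.7 − 1) / 1.7 = 0.7 / 1.7 ≈ 0.4118

PN ≈ 0.412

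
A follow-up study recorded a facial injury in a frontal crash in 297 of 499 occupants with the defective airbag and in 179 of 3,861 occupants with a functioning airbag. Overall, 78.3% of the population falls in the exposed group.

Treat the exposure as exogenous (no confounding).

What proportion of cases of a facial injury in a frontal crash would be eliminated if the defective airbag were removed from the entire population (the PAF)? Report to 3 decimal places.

p₁ = P(outcome | exposed) = 297/499 = 0.59519
p₀ = P(outcome | unexposed) = 179/3861 = 0.046361
Overall risk P(Y=1) = π·p₁ + (1−π)·p₀ = 0.783×0.59519 + 0.217×0.046361 = 0.47609.
Under exogeneity, PAF = [P(Y=1) − p₀] / P(Y=1).
PAF = (0.47609 − 0.046361) / 0.47609 ≈ 0.9026

PAF ≈ 0.903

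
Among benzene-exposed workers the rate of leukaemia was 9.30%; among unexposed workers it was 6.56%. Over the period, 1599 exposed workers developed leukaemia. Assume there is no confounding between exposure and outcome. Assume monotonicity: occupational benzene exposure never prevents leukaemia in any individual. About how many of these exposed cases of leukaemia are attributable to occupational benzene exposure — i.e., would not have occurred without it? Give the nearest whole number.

p₁ = 0.093, p₀ = 0.0656.
PN = (p₁ − p₀)/p₁ = (0.093 − 0.0656) / 0.093 ≈ 0.29462.
Attributable cases ≈ PN × (exposed cases) = 0.29462 × 1599 ≈ 471.10.

about 471 cases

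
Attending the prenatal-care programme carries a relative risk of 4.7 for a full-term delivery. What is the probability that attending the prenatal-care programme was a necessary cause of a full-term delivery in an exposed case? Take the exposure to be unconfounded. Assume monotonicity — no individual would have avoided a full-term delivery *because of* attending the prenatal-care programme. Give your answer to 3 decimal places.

Under exogeneity and monotonicity, PN = (RR − 1) / RR = 1 − 1/RR.
PN = (4.7 − 1) / 4.7 = 3.7 / 4.7 ≈ 0.7872

PN ≈ 0.787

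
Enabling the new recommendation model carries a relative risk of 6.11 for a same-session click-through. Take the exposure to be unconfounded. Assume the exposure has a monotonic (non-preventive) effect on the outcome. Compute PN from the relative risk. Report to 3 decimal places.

Under exogeneity and monotonicity, PN = (RR − 1) / RR = 1 − 1/RR.
PN = (6.11 − 1) / 6.11 = 5.11 / 6.11 ≈ 0.8363

PN ≈ 0.836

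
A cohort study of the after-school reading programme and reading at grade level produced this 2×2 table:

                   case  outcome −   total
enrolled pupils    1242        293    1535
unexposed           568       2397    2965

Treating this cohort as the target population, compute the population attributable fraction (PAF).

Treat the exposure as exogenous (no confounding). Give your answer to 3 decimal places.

PAF ≈ 0.524

p₁ = P(outcome | exposed) = 1242/1535 = 0.80912
p₀ = P(outcome | unexposed) = 568/2965 = 0.19157
Exposure prevalence π = 1535/4500 = 0.34111; overall risk P(Y=1) = 0.40222.
Under exogeneity, PAF = [P(Y=1) − p₀]/P(Y=1).
PAF = (0.40222 − 0.19157) / 0.40222 ≈ 0.5237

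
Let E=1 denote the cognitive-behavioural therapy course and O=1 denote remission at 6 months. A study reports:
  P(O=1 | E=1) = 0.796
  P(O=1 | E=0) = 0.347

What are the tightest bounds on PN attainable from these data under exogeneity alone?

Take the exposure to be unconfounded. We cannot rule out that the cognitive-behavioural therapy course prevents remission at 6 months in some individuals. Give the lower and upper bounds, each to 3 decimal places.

Let p₁ = 0.796, p₀ = 0.347.
Under exogeneity alone the bounds on PN are max{0,(p₁−p₀)/p₁} ≤ PN ≤ min{1,(1−p₀)/p₁}.
  lower = (p₁ − p₀)/p₁ = 0.449 / 0.796 ≈ 0.5641
  upper = min{1, (1 − p₀)/p₁} = 0.653 / 0.796 ≈ 0.8204

0.564 ≤ PN ≤ 0.820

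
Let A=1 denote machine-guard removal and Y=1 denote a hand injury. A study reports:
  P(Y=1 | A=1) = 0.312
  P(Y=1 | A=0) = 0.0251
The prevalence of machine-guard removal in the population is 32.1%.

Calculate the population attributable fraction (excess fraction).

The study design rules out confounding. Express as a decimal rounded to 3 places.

PAF ≈ 0.786

Let p₁ = 0.312, p₀ = 0.0251.
Overall risk P(Y=1) = π·p₁ + (1−π)·p₀ = 0.321×0.312 + 0.679×0.0251 = 0.11719.
Under exogeneity, PAF = [P(Y=1) − p₀] / P(Y=1).
PAF = (0.11719 − 0.0251) / 0.11719 ≈ 0.7858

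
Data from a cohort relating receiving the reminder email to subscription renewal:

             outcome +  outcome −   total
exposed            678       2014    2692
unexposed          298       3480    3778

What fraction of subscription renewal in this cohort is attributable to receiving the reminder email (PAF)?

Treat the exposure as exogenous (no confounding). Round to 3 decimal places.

p₁ = P(outcome | exposed) = 678/2692 = 0.25186
p₀ = P(outcome | unexposed) = 298/3778 = 0.078878
Exposure prevalence π = 2692/6470 = 0.41607; overall risk P(Y=1) = 0.15085.
Under exogeneity, PAF = [P(Y=1) − p₀]/P(Y=1).
PAF = (0.15085 − 0.078878) / 0.15085 ≈ 0.4771

PAF ≈ 0.477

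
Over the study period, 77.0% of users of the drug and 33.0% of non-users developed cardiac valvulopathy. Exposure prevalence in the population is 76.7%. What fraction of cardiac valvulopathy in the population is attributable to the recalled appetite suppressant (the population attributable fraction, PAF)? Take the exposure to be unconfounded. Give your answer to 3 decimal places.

p₁ = 0.77, p₀ = 0.33.
Overall risk P(Y=1) = π·p₁ + (1−π)·p₀ = 0.767×0.77 + 0.233×0.33 = 0.66748.
Under exogeneity, PAF = [P(Y=1) − p₀] / P(Y=1).
PAF = (0.66748 − 0.33) / 0.66748 ≈ 0.5056

PAF ≈ 0.506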